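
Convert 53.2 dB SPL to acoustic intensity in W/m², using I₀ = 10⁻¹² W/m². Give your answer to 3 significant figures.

I/I₀ = 10^(53.2/10) = 2.089e+05, so I = 2.089e+05 × 10⁻¹² W/m².

2.09e-07 W/m²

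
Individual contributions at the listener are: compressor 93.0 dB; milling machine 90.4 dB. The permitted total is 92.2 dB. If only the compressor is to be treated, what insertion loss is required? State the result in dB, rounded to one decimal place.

The untreated sources together contribute 10^(90.4/10) = 1.096e+09, i.e. 90.40 dB.
The limit corresponds to 10^(92.2/10) = 1.660e+09; subtracting the fixed part leaves 5.631e+08 for the compressor, i.e. 87.51 dB.
Required insertion loss = 93.0 − 87.51 = 5.49 dB.

5.5 dB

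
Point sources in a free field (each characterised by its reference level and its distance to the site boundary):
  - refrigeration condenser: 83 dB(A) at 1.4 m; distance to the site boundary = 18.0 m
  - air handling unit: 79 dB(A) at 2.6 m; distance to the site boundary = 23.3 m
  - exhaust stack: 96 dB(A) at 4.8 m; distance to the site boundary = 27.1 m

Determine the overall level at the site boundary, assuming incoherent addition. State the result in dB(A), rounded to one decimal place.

Apply inverse-square spreading to bring every level to the receiver, then sum 10^(L/10).
refrigeration condenser: 83 − 20·log₁₀(18.0/1.4) = 83 − 22.18 = 60.82 dB(A).
air handling unit: 79 − 20·log₁₀(23.3/2.6) = 79 − 19.05 = 59.95 dB(A).
exhaust stack: 96 − 20·log₁₀(27.1/4.8) = 96 − 15.03 = 80.97 dB(A).
Σ 10^(L/10) = 1.271e+08 → L_total = 10·log₁₀(1.271e+08) = 81.04 dB(A).

81.0 dB(A)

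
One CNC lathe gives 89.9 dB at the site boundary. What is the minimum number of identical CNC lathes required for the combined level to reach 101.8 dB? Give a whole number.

16

The shortfall is 101.8 − 89.9 = 11.9 dB, and N units add 10·log₁₀ N, so need 10·log₁₀ N ≥ 11.9.
N ≥ 10^(11.9/10) = 15.488, so N = 16.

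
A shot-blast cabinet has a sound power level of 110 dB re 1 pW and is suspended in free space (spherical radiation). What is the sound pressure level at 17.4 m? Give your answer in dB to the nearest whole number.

74 dB

The power spreads over a sphere of area 4π·r², so L_p = L_w − 10·log₁₀(4π·r²).
4π·r² = 3805 m², 10·log₁₀ of that is 35.803 dB.
L_p = 110 − 35.803 = 74.20 dB.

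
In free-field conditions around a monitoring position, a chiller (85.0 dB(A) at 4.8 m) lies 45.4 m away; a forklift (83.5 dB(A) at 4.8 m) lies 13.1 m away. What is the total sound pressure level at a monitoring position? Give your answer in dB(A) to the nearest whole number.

75 dB(A)

First find each source's level at the receiver (point-source: −20·log₁₀(r/r_ref)), then combine on an intensity basis.
chiller: 85.0 − 20·log₁₀(45.4/4.8) = 85.0 − 19.52 = 65.48 dB(A).
forklift: 83.5 − 20·log₁₀(13.1/4.8) = 83.5 − 8.72 = 74.78 dB(A).
Σ 10^(L/10) = 3.359e+07 → L_total = 10·log₁₀(3.359e+07) = 75.26 dB(A).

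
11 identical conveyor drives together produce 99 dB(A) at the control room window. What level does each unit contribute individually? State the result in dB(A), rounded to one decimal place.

88.6 dB(A)

For N identical incoherent sources L_total = L₁ + 10·log₁₀ N, so L₁ = 99 − 10·log₁₀(11) = 99 − 10.414.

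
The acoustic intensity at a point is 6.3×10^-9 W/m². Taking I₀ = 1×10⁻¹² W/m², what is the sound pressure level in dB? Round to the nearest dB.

38 dB

I/I₀ = 6.3×10^-9/10⁻¹² = 6.3×10^3, and L = 10·log₁₀(I/I₀).
L = 10·(0.7993 + 3) = 37.99 dB.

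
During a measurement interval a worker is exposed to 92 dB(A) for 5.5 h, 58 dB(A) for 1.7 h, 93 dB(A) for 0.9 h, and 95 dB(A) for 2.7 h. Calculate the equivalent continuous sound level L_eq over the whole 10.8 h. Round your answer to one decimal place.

The energy average is taken in the linear domain: L_eq = 10·log₁₀[(Σ tᵢ·10^(Lᵢ/10))/T], T = 10.8 h.
Σ tᵢ·10^(Lᵢ/10) = 5.5·10^(92/10) + 1.7·10^(58/10) + 0.9·10^(93/10) + 2.7·10^(95/10) = 1.905e+10.
L_eq = 10·log₁₀(1.905e+10/10.8) = 92.47 dB(A).

92.5 dB(A)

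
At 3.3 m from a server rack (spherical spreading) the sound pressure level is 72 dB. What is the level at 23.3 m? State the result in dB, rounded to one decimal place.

55.0 dB

Spherical spreading from a point source gives a 20·log₁₀(r₂/r₁) drop.
L₂ = 72 − 20·log₁₀(23.3/3.3) = 72 − 16.977 = 55.02 dB.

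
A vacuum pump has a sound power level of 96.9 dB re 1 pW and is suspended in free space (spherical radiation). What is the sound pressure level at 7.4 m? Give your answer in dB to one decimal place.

68.5 dB

L_p = L_w − 10·log₁₀(4π·r²) with r = 7.4 m.
4π·r² = 688.1 m², 10·log₁₀ of that is 28.377 dB.
L_p = 96.9 − 28.377 = 68.52 dB.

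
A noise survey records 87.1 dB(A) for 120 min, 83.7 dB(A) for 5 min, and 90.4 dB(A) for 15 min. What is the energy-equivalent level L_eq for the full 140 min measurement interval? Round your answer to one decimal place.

87.5 dB(A)

L_eq = 10·log₁₀[(1/T)·Σ tᵢ·10^(Lᵢ/10)] with T = 140 min.
Σ tᵢ·10^(Lᵢ/10) = 120·10^(87.1/10) + 5·10^(83.7/10) + 15·10^(90.4/10) = 7.916e+10.
L_eq = 10·log₁₀(7.916e+10/140) = 87.52 dB(A).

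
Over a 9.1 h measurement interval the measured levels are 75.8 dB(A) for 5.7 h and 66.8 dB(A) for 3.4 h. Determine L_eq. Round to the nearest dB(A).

L_eq = 10·log₁₀[(1/T)·Σ tᵢ·10^(Lᵢ/10)] with T = 9.1 h.
Σ tᵢ·10^(Lᵢ/10) = 5.7·10^(75.8/10) + 3.4·10^(66.8/10) = 2.330e+08.
L_eq = 10·log₁₀(2.330e+08/9.1) = 74.08 dB(A).

74 dB(A)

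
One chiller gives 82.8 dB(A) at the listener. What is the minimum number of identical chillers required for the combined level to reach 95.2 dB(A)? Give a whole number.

N identical sources give L₁ + 10·log₁₀ N, so require 10·log₁₀ N ≥ 95.2 − 82.8 = 12.4 dB.
N ≥ 10^(12.4/10) = 17.378, so N = 18.

18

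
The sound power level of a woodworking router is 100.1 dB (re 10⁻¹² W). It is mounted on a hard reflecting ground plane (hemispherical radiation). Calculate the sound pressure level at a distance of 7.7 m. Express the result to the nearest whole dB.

74 dB

L_p = L_w − 10·log₁₀(2π·r²) with r = 7.7 m.
2π·r² = 372.5 m², 10·log₁₀ of that is 25.712 dB.
L_p = 100.1 − 25.712 = 74.39 dB.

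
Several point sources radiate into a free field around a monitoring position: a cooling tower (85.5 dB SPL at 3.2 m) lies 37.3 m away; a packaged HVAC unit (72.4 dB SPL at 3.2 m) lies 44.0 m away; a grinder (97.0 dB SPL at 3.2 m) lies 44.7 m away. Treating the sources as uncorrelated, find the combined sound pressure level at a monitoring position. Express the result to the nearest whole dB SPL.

Apply inverse-square spreading to bring every level to the receiver, then sum 10^(L/10).
cooling tower: 85.5 − 20·log₁₀(37.3/3.2) = 85.5 − 21.33 = 64.17 dB SPL.
packaged HVAC unit: 72.4 − 20·log₁₀(44.0/3.2) = 72.4 − 22.77 = 49.63 dB SPL.
grinder: 97.0 − 20·log₁₀(44.7/3.2) = 97.0 − 22.90 = 74.10 dB SPL.
Σ 10^(L/10) = 2.839e+07 → L_total = 10·log₁₀(2.839e+07) = 74.53 dB SPL.

75 dB SPL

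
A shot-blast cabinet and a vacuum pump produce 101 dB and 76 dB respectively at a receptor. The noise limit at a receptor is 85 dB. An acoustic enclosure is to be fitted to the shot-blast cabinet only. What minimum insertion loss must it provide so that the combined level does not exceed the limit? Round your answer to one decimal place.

16.6 dB

Fixed contribution from the other source: Σ 10^(L/10) = 10^(76/10) = 3.981e+07 (76.00 dB).
To meet 85 dB overall, the treated shot-blast cabinet may contribute at most 10^(85/10) − 3.981e+07 = 2.764e+08, i.e. 84.42 dB.
So the shot-blast cabinet must be reduced from 101 to 84.42 dB: IL = 16.58 dB.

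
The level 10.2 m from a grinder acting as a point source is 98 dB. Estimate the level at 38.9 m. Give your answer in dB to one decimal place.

86.4 dB

Point-source attenuation: ΔL = 20·log₁₀(r₂/r₁) = 20·log₁₀(38.9/10.2) = 11.627 dB.
L₂ = 98 − 20·log₁₀(38.9/10.2) = 98 − 11.627 = 86.37 dB.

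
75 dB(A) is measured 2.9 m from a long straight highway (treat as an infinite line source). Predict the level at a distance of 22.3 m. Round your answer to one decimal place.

66.1 dB(A)

Line-source attenuation: ΔL = 10·log₁₀(r₂/r₁) = 10·log₁₀(22.3/2.9) = 8.859 dB.
L₂ = 75 − 10·log₁₀(22.3/2.9) = 75 − 8.859 = 66.14 dB(A).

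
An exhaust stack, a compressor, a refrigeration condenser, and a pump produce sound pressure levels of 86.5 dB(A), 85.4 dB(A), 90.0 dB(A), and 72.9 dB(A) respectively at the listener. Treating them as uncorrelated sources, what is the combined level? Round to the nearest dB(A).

Incoherent sources combine by intensity addition: L_total = 10·log₁₀(Σ 10^(L_i/10)).
Σ 10^(L/10) = 10^(86.5/10) + 10^(85.4/10) + 10^(90.0/10) + 10^(72.9/10) = 1.813e+09.
L_total = 10·log₁₀(1.813e+09) = 92.58 dB(A).

93 dB(A)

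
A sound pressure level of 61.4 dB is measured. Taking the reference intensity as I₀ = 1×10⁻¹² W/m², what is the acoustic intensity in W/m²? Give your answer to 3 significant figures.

1.38e-06 W/m²

I = I₀·10^(L/10) = 10⁻¹² × 10^(61.4/10) = 10^(-5.860).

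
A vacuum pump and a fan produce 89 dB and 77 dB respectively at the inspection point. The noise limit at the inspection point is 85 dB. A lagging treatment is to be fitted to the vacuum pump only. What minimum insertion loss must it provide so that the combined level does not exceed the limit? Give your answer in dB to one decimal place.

Everything except the vacuum pump sums to 10^(77/10) = 5.012e+07 in linear terms, 77.00 dB.
The limit corresponds to 10^(85/10) = 3.162e+08; subtracting the fixed part leaves 2.661e+08 for the vacuum pump, i.e. 84.25 dB.
So the vacuum pump must be reduced from 89 to 84.25 dB: IL = 4.75 dB.

4.7 dB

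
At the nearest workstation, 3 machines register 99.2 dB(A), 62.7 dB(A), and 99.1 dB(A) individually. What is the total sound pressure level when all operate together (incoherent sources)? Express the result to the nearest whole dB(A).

102 dB(A)

Incoherent sources combine by intensity addition: L_total = 10·log₁₀(Σ 10^(L_i/10)).
Σ 10^(L/10) = 10^(99.2/10) + 10^(62.7/10) + 10^(99.1/10) = 1.645e+10.
L_total = 10·log₁₀(1.645e+10) = 102.16 dB(A).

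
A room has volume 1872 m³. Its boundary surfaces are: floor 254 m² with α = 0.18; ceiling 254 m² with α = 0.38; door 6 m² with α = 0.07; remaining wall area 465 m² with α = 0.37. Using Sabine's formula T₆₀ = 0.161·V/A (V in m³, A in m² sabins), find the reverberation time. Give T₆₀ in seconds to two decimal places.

A = Σ Sᵢαᵢ = 254·0.18 + 254·0.38 + 6·0.07 + 465·0.37 = 314.71 m².
T₆₀ = 0.161·V/A = 0.161·1872/314.71 = 0.958 s.

0.96 s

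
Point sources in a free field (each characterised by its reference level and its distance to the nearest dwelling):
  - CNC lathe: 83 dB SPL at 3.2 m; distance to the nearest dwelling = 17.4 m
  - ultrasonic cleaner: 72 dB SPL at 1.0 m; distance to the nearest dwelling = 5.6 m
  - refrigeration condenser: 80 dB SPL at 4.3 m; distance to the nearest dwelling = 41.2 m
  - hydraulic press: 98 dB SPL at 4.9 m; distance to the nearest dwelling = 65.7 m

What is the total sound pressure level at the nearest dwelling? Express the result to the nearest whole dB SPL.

Propagate each source to the receiver with L = L_ref − 20·log₁₀(r/r_ref), then add intensities.
CNC lathe: 83 − 20·log₁₀(17.4/3.2) = 83 − 14.71 = 68.29 dB SPL.
ultrasonic cleaner: 72 − 20·log₁₀(5.6/1.0) = 72 − 14.96 = 57.04 dB SPL.
refrigeration condenser: 80 − 20·log₁₀(41.2/4.3) = 80 − 19.63 = 60.37 dB SPL.
hydraulic press: 98 − 20·log₁₀(65.7/4.9) = 98 − 22.55 = 75.45 dB SPL.
Σ 10^(L/10) = 4.344e+07 → L_total = 10·log₁₀(4.344e+07) = 76.38 dB SPL.

76 dB SPL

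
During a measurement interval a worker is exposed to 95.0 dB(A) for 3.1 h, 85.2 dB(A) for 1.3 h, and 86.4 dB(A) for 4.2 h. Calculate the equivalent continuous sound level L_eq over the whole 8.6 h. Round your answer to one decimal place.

91.5 dB(A)

L_eq = 10·log₁₀[(1/T)·Σ tᵢ·10^(Lᵢ/10)] with T = 8.6 h.
Σ tᵢ·10^(Lᵢ/10) = 3.1·10^(95.0/10) + 1.3·10^(85.2/10) + 4.2·10^(86.4/10) = 1.207e+10.
L_eq = 10·log₁₀(1.207e+10/8.6) = 91.47 dB(A).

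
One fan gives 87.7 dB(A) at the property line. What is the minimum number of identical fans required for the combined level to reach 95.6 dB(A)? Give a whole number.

The shortfall is 95.6 − 87.7 = 7.9 dB, and N units add 10·log₁₀ N, so need 10·log₁₀ N ≥ 7.9.
N ≥ 10^(7.9/10) = 6.166, so N = 7.

7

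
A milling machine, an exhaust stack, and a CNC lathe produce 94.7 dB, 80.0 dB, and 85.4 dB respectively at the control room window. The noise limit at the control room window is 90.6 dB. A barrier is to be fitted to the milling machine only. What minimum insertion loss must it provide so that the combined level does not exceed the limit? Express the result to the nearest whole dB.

6 dB

Fixed contribution from the other sources: Σ 10^(L/10) = 10^(80.0/10) + 10^(85.4/10) = 4.467e+08 (86.50 dB).
The limit corresponds to 10^(90.6/10) = 1.148e+09; subtracting the fixed part leaves 7.014e+08 for the milling machine, i.e. 88.46 dB.
So the milling machine must be reduced from 94.7 to 88.46 dB: IL = 6.24 dB.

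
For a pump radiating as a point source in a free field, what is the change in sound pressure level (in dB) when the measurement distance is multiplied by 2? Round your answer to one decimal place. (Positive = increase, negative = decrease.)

With spherical spreading the level changes by −20·log₁₀(r₂/r₁).
ΔL = −20·log₁₀(2) = -6.02 dB.

-6.0 dB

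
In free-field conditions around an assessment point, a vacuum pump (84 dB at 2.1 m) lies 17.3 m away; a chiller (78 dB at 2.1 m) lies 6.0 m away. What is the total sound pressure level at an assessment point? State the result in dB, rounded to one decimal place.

70.6 dB

First find each source's level at the receiver (point-source: −20·log₁₀(r/r_ref)), then combine on an intensity basis.
vacuum pump: 84 − 20·log₁₀(17.3/2.1) = 84 − 18.32 = 65.68 dB.
chiller: 78 − 20·log₁₀(6.0/2.1) = 78 − 9.12 = 68.88 dB.
Σ 10^(L/10) = 1.143e+07 → L_total = 10·log₁₀(1.143e+07) = 70.58 dB.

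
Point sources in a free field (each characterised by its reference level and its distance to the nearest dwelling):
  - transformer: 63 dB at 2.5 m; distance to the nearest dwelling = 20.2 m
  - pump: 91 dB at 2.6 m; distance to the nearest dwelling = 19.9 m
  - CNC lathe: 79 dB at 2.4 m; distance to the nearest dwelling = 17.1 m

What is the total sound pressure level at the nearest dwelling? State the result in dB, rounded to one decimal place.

Apply inverse-square spreading to bring every level to the receiver, then sum 10^(L/10).
transformer: 63 − 20·log₁₀(20.2/2.5) = 63 − 18.15 = 44.85 dB.
pump: 91 − 20·log₁₀(19.9/2.6) = 91 − 17.68 = 73.32 dB.
CNC lathe: 79 − 20·log₁₀(17.1/2.4) = 79 − 17.06 = 61.94 dB.
Σ 10^(L/10) = 2.309e+07 → L_total = 10·log₁₀(2.309e+07) = 73.63 dB.

73.6 dB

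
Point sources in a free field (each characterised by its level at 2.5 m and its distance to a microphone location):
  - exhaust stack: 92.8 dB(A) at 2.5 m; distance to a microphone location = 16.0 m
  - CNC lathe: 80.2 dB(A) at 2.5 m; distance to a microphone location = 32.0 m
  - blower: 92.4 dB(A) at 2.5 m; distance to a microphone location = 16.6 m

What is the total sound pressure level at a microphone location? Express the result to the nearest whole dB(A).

First find each source's level at the receiver (point-source: −20·log₁₀(r/r_ref)), then combine on an intensity basis.
exhaust stack: 92.8 − 20·log₁₀(16.0/2.5) = 92.8 − 16.12 = 76.68 dB(A).
CNC lathe: 80.2 − 20·log₁₀(32.0/2.5) = 80.2 − 22.14 = 58.06 dB(A).
blower: 92.4 − 20·log₁₀(16.6/2.5) = 92.4 − 16.44 = 75.96 dB(A).
Σ 10^(L/10) = 8.657e+07 → L_total = 10·log₁₀(8.657e+07) = 79.37 dB(A).

79 dB(A)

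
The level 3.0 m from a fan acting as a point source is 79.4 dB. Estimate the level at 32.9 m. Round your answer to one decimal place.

Point-source attenuation: ΔL = 20·log₁₀(r₂/r₁) = 20·log₁₀(32.9/3.0) = 20.801 dB.
L₂ = 79.4 − 20·log₁₀(32.9/3.0) = 79.4 − 20.801 = 58.60 dB.

58.6 dB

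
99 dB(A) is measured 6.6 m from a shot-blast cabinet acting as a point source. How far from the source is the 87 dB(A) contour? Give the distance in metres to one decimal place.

Point-source spreading drops the level by 20·log₁₀(r₂/r₁); inverting, r₂/r₁ = 10^(ΔL/20).
r₂ = 6.6·10^((99−87)/20) = 6.6·10^(12.0/20) = 26.28 m.

26.3 m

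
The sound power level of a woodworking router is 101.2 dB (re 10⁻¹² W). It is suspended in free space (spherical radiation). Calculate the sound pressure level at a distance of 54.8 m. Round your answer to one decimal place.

55.4 dB

The power spreads over a sphere of area 4π·r², so L_p = L_w − 10·log₁₀(4π·r²).
4π·r² = 3.774e+04 m², 10·log₁₀ of that is 45.768 dB.
L_p = 101.2 − 45.768 = 55.43 dB.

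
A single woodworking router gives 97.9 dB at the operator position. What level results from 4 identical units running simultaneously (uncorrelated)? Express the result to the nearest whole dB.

N identical incoherent sources raise the level by 10·log₁₀ N.
L_total = 97.9 + 10·log₁₀(4) = 97.9 + 6.021 = 103.92 dB.

104 dB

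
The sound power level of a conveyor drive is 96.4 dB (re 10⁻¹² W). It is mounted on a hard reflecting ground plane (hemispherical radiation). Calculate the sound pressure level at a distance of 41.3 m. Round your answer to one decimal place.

56.1 dB

L_p = L_w − 10·log₁₀(2π·r²) with r = 41.3 m.
2π·r² = 1.072e+04 m², 10·log₁₀ of that is 40.301 dB.
L_p = 96.4 − 40.301 = 56.10 dB.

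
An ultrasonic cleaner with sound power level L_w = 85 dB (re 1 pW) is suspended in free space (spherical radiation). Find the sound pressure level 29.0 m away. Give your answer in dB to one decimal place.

L_p = L_w − 10·log₁₀(4π·r²) with r = 29.0 m.
4π·r² = 1.057e+04 m², 10·log₁₀ of that is 40.240 dB.
L_p = 85 − 40.240 = 44.76 dB.

44.8 dB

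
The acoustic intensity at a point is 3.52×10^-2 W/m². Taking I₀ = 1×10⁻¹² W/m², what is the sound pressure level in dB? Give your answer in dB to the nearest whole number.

L = 10·log₁₀(I/I₀) = 10·log₁₀(3.52×10^-2/10⁻¹²) = 10·log₁₀(3.52×10^10).
L = 10·(0.5465 + 10) = 105.47 dB.

105 dB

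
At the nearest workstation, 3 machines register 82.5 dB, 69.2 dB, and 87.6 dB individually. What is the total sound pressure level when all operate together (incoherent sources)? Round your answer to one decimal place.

88.8 dB

Incoherent sources combine by intensity addition: L_total = 10·log₁₀(Σ 10^(L_i/10)).
Σ 10^(L/10) = 10^(82.5/10) + 10^(69.2/10) + 10^(87.6/10) = 7.616e+08.
L_total = 10·log₁₀(7.616e+08) = 88.82 dB.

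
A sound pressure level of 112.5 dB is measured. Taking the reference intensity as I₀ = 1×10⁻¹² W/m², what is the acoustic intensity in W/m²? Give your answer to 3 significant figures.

L = 10·log₁₀(I/I₀) ⇒ I = I₀·10^(L/10) = 10⁻¹² × 10^11.25.

0.178 W/m²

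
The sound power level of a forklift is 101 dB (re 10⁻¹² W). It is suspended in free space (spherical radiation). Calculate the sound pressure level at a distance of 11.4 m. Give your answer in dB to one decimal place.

L_p = L_w − 10·log₁₀(4π·r²) with r = 11.4 m.
4π·r² = 1633 m², 10·log₁₀ of that is 32.130 dB.
L_p = 101 − 32.130 = 68.87 dB.

68.9 dB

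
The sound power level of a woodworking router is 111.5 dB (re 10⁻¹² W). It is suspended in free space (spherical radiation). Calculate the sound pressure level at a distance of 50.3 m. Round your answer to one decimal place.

66.5 dB

Free-field spherical radiation: L_p = L_w − 10·log₁₀(4π·r²), r = 50.3 m.
4π·r² = 3.179e+04 m², 10·log₁₀ of that is 45.023 dB.
L_p = 111.5 − 45.023 = 66.48 dB.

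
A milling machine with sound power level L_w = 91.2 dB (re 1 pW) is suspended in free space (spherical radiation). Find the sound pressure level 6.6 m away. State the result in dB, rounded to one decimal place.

63.8 dB

Free-field spherical radiation: L_p = L_w − 10·log₁₀(4π·r²), r = 6.6 m.
4π·r² = 547.4 m², 10·log₁₀ of that is 27.383 dB.
L_p = 91.2 − 27.383 = 63.82 dB.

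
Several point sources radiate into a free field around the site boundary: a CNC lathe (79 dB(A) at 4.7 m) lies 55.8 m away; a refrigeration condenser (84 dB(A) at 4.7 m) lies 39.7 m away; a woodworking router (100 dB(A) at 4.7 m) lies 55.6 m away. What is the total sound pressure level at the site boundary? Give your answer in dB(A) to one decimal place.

Propagate each source to the receiver with L = L_ref − 20·log₁₀(r/r_ref), then add intensities.
CNC lathe: 79 − 20·log₁₀(55.8/4.7) = 79 − 21.49 = 57.51 dB(A).
refrigeration condenser: 84 − 20·log₁₀(39.7/4.7) = 84 − 18.53 = 65.47 dB(A).
woodworking router: 100 − 20·log₁₀(55.6/4.7) = 100 − 21.46 = 78.54 dB(A).
Σ 10^(L/10) = 7.554e+07 → L_total = 10·log₁₀(7.554e+07) = 78.78 dB(A).

78.8 dB(A)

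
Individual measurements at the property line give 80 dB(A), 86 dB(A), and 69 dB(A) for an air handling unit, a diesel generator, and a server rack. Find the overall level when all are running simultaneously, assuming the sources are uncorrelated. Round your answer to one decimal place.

For uncorrelated sources the intensities add, so convert each level to linear form, sum, and take 10·log₁₀ of the total.
Σ 10^(L/10) = 10^(80/10) + 10^(86/10) + 10^(69/10) = 5.061e+08.
L_total = 10·log₁₀(5.061e+08) = 87.04 dB(A).

87.0 dB(A)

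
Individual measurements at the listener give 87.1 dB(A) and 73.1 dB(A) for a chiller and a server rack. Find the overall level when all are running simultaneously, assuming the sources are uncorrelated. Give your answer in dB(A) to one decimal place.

Incoherent sources combine by intensity addition: L_total = 10·log₁₀(Σ 10^(L_i/10)).
Σ 10^(L/10) = 10^(87.1/10) + 10^(73.1/10) = 5.333e+08.
L_total = 10·log₁₀(5.333e+08) = 87.27 dB(A).

87.3 dB(A)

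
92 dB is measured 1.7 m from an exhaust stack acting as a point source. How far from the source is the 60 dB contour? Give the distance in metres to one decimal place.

For a point source L₁ − L₂ = 20·log₁₀(r₂/r₁), so r₂ = r₁·10^((L₁−L₂)/20).
r₂ = 1.7·10^((92−60)/20) = 1.7·10^(32.0/20) = 67.68 m.

67.7 m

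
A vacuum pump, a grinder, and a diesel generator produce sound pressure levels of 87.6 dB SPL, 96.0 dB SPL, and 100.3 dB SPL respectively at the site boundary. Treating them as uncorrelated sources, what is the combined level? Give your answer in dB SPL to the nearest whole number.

For uncorrelated sources the intensities add, so convert each level to linear form, sum, and take 10·log₁₀ of the total.
Σ 10^(L/10) = 10^(87.6/10) + 10^(96.0/10) + 10^(100.3/10) = 1.527e+10.
L_total = 10·log₁₀(1.527e+10) = 101.84 dB SPL.

102 dB SPL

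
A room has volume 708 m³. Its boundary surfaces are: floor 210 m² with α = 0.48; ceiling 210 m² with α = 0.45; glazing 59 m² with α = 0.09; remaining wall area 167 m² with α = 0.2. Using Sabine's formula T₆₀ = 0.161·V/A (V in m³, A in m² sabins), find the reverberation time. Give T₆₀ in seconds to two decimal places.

A = Σ Sᵢαᵢ = 210·0.48 + 210·0.45 + 59·0.09 + 167·0.2 = 234.01 m².
T₆₀ = 0.161 × 708 / 234.01 = 0.487 s.

0.49 s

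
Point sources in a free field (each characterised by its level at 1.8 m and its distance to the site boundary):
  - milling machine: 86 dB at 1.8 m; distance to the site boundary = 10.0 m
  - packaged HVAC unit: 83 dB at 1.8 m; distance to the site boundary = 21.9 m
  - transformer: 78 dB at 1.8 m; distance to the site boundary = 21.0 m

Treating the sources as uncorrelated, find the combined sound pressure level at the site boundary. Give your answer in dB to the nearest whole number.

First find each source's level at the receiver (point-source: −20·log₁₀(r/r_ref)), then combine on an intensity basis.
milling machine: 86 − 20·log₁₀(10.0/1.8) = 86 − 14.89 = 71.11 dB.
packaged HVAC unit: 83 − 20·log₁₀(21.9/1.8) = 83 − 21.70 = 61.30 dB.
transformer: 78 − 20·log₁₀(21.0/1.8) = 78 − 21.34 = 56.66 dB.
Σ 10^(L/10) = 1.471e+07 → L_total = 10·log₁₀(1.471e+07) = 71.68 dB.

72 dB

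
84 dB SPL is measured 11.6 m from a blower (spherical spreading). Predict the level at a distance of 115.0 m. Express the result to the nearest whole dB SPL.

64 dB SPL

Spherical spreading from a point source gives a 20·log₁₀(r₂/r₁) drop.
L₂ = 84 − 20·log₁₀(115.0/11.6) = 84 − 19.925 = 64.08 dB SPL.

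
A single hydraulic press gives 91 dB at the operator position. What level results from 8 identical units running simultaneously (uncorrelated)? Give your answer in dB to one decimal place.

With 8 equal, uncorrelated contributions the intensity is 8× that of one unit, giving a rise of 10·log₁₀ 8.
L_total = 91 + 10·log₁₀(8) = 91 + 9.031 = 100.03 dB.

100.0 dB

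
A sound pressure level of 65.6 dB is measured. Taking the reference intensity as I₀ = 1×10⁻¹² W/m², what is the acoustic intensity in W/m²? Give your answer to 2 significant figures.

3.6e-06 W/m²

I/I₀ = 10^(65.6/10) = 3.631e+06, so I = 3.631e+06 × 10⁻¹² W/m².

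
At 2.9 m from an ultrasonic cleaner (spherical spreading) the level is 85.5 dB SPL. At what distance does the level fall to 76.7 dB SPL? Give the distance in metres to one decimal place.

The 8.8 dB drop corresponds to a distance ratio of 10^(8.8/20) for a point source.
r₂ = 2.9·10^((85.5−76.7)/20) = 2.9·10^(8.8/20) = 7.99 m.

8.0 m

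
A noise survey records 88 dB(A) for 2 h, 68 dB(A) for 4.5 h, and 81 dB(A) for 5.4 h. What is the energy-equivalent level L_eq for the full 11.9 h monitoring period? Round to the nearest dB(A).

L_eq = 10·log₁₀[(1/T)·Σ tᵢ·10^(Lᵢ/10)] with T = 11.9 h.
Σ tᵢ·10^(Lᵢ/10) = 2·10^(88/10) + 4.5·10^(68/10) + 5.4·10^(81/10) = 1.970e+09.
L_eq = 10·log₁₀(1.970e+09/11.9) = 82.19 dB(A).

82 dB(A)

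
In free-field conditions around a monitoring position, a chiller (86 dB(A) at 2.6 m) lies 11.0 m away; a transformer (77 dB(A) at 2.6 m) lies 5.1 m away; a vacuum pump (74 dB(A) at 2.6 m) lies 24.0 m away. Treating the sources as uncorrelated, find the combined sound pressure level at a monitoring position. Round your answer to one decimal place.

Apply inverse-square spreading to bring every level to the receiver, then sum 10^(L/10).
chiller: 86 − 20·log₁₀(11.0/2.6) = 86 − 12.53 = 73.47 dB(A).
transformer: 77 − 20·log₁₀(5.1/2.6) = 77 − 5.85 = 71.15 dB(A).
vacuum pump: 74 − 20·log₁₀(24.0/2.6) = 74 − 19.30 = 54.70 dB(A).
Σ 10^(L/10) = 3.556e+07 → L_total = 10·log₁₀(3.556e+07) = 75.51 dB(A).

75.5 dB(A)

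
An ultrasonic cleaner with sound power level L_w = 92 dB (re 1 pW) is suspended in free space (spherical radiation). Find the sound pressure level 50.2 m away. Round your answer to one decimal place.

47.0 dB

The power spreads over a sphere of area 4π·r², so L_p = L_w − 10·log₁₀(4π·r²).
4π·r² = 3.167e+04 m², 10·log₁₀ of that is 45.006 dB.
L_p = 92 − 45.006 = 46.99 dB.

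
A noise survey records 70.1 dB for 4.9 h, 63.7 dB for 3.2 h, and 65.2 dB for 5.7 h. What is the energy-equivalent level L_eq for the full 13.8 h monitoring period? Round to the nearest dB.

L_eq = 10·log₁₀[(1/T)·Σ tᵢ·10^(Lᵢ/10)] with T = 13.8 h.
Σ tᵢ·10^(Lᵢ/10) = 4.9·10^(70.1/10) + 3.2·10^(63.7/10) + 5.7·10^(65.2/10) = 7.652e+07.
L_eq = 10·log₁₀(7.652e+07/13.8) = 67.44 dB.

67 dB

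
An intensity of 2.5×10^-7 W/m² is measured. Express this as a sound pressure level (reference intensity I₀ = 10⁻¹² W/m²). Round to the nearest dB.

54 dB

I/I₀ = 2.5×10^-7/10⁻¹² = 2.5×10^5, and L = 10·log₁₀(I/I₀).
L = 10·(0.3979 + 5) = 53.98 dB.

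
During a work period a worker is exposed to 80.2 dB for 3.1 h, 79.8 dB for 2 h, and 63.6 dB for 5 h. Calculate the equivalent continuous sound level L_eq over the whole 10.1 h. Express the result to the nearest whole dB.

77 dB

The energy average is taken in the linear domain: L_eq = 10·log₁₀[(Σ tᵢ·10^(Lᵢ/10))/T], T = 10.1 h.
Σ tᵢ·10^(Lᵢ/10) = 3.1·10^(80.2/10) + 2·10^(79.8/10) + 5·10^(63.6/10) = 5.271e+08.
L_eq = 10·log₁₀(5.271e+08/10.1) = 77.18 dB.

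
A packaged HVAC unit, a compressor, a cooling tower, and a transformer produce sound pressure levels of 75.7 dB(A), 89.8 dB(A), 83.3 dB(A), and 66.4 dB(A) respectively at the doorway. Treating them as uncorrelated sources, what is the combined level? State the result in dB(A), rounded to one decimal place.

Incoherent sources combine by intensity addition: L_total = 10·log₁₀(Σ 10^(L_i/10)).
Σ 10^(L/10) = 10^(75.7/10) + 10^(89.8/10) + 10^(83.3/10) + 10^(66.4/10) = 1.210e+09.
L_total = 10·log₁₀(1.210e+09) = 90.83 dB(A).

90.8 dB(A)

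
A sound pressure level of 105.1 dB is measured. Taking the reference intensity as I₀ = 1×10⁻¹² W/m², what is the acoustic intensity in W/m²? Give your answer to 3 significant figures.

0.0324 W/m²

L = 10·log₁₀(I/I₀) ⇒ I = I₀·10^(L/10) = 10⁻¹² × 10^10.51.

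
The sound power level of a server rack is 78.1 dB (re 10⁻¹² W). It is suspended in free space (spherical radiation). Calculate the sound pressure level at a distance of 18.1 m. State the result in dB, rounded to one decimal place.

The power spreads over a sphere of area 4π·r², so L_p = L_w − 10·log₁₀(4π·r²).
4π·r² = 4117 m², 10·log₁₀ of that is 36.146 dB.
L_p = 78.1 − 36.146 = 41.95 dB.

42.0 dB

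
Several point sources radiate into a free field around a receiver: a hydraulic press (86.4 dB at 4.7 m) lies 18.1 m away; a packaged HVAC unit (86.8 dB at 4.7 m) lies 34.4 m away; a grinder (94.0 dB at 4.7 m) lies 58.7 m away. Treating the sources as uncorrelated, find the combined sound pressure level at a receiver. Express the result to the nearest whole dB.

Apply inverse-square spreading to bring every level to the receiver, then sum 10^(L/10).
hydraulic press: 86.4 − 20·log₁₀(18.1/4.7) = 86.4 − 11.71 = 74.69 dB.
packaged HVAC unit: 86.8 − 20·log₁₀(34.4/4.7) = 86.8 − 17.29 = 69.51 dB.
grinder: 94.0 − 20·log₁₀(58.7/4.7) = 94.0 − 21.93 = 72.07 dB.
Σ 10^(L/10) = 5.447e+07 → L_total = 10·log₁₀(5.447e+07) = 77.36 dB.

77 dB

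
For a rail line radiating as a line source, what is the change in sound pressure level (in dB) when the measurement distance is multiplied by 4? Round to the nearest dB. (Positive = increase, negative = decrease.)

-6 dB

With cylindrical spreading the level changes by −10·log₁₀(r₂/r₁).
ΔL = −10·log₁₀(4) = -6.02 dB.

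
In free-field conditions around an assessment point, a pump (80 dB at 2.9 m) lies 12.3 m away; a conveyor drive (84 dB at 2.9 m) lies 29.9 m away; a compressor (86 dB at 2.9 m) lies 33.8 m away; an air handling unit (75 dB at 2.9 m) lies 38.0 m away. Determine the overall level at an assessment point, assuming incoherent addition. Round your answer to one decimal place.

70.4 dB

First find each source's level at the receiver (point-source: −20·log₁₀(r/r_ref)), then combine on an intensity basis.
pump: 80 − 20·log₁₀(12.3/2.9) = 80 − 12.55 = 67.45 dB.
conveyor drive: 84 − 20·log₁₀(29.9/2.9) = 84 − 20.27 = 63.73 dB.
compressor: 86 − 20·log₁₀(33.8/2.9) = 86 − 21.33 = 64.67 dB.
air handling unit: 75 − 20·log₁₀(38.0/2.9) = 75 − 22.35 = 52.65 dB.
Σ 10^(L/10) = 1.104e+07 → L_total = 10·log₁₀(1.104e+07) = 70.43 dB.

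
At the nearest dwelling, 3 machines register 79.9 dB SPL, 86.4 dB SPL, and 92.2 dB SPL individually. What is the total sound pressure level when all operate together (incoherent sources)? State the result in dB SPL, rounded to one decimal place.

93.4 dB SPL

For uncorrelated sources the intensities add, so convert each level to linear form, sum, and take 10·log₁₀ of the total.
Σ 10^(L/10) = 10^(79.9/10) + 10^(86.4/10) + 10^(92.2/10) = 2.194e+09.
L_total = 10·log₁₀(2.194e+09) = 93.41 dB SPL.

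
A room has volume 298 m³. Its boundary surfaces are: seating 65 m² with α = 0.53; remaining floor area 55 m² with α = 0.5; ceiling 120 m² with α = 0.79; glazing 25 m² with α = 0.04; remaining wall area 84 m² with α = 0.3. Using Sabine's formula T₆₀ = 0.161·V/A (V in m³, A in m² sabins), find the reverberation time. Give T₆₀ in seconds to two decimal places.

A = Σ Sᵢαᵢ = 65·0.53 + 55·0.5 + 120·0.79 + 25·0.04 + 84·0.3 = 182.95 m².
T₆₀ = 0.161·V/A = 0.161·298/182.95 = 0.262 s.

0.26 s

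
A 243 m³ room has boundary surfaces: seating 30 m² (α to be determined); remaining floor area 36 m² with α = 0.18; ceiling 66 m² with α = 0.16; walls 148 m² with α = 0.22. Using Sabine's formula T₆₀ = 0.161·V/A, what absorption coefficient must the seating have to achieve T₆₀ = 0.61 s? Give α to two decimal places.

A = 0.161·V/T₆₀ = 0.161·243/0.61 = 64.14 m² sabins.
Absorption from the other surfaces = 36·0.18 + 66·0.16 + 148·0.22 = 49.60 m², so the seating must supply 14.54 m² over 30 m².
α = 14.54/30 = 0.485.

0.48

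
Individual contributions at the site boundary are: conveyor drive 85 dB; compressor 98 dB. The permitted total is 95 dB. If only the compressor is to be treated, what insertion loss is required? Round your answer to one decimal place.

Fixed contribution from the other source: Σ 10^(L/10) = 10^(85/10) = 3.162e+08 (85.00 dB).
The limit corresponds to 10^(95/10) = 3.162e+09; subtracting the fixed part leaves 2.846e+09 for the compressor, i.e. 94.54 dB.
So the compressor must be reduced from 98 to 94.54 dB: IL = 3.46 dB.

3.5 dB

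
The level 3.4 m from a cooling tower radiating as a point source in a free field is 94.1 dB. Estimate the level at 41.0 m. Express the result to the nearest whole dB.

72 dB

Point-source attenuation: ΔL = 20·log₁₀(r₂/r₁) = 20·log₁₀(41.0/3.4) = 21.626 dB.
L₂ = 94.1 − 20·log₁₀(41.0/3.4) = 94.1 − 21.626 = 72.47 dB.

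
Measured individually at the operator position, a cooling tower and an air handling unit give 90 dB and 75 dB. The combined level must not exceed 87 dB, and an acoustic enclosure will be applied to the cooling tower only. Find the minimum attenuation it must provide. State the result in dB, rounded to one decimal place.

Fixed contribution from the other source: Σ 10^(L/10) = 10^(75/10) = 3.162e+07 (75.00 dB).
The limit corresponds to 10^(87/10) = 5.012e+08; subtracting the fixed part leaves 4.696e+08 for the cooling tower, i.e. 86.72 dB.
Required insertion loss = 90 − 86.72 = 3.28 dB.

3.3 dB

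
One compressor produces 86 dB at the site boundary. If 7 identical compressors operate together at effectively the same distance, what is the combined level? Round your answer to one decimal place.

With 7 equal, uncorrelated contributions the intensity is 7× that of one unit, giving a rise of 10·log₁₀ 7.
L_total = 86 + 10·log₁₀(7) = 86 + 8.451 = 94.45 dB.

94.5 dB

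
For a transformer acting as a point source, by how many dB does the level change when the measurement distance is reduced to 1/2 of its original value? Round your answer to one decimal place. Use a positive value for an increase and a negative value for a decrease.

A point source loses 6 dB per doubling of distance; generally ΔL = −20·log₁₀(r₂/r₁).
ΔL = −20·log₁₀(0.5) = +6.02 dB.

+6.0 dB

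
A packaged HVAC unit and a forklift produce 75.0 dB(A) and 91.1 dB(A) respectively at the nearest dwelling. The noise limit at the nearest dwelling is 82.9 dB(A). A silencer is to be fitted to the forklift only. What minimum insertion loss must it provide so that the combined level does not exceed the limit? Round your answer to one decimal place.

The untreated sources together contribute 10^(75.0/10) = 3.162e+07, i.e. 75.00 dB(A).
The limit corresponds to 10^(82.9/10) = 1.950e+08; subtracting the fixed part leaves 1.634e+08 for the forklift, i.e. 82.13 dB(A).
Required insertion loss = 91.1 − 82.13 = 8.97 dB.

9.0 dB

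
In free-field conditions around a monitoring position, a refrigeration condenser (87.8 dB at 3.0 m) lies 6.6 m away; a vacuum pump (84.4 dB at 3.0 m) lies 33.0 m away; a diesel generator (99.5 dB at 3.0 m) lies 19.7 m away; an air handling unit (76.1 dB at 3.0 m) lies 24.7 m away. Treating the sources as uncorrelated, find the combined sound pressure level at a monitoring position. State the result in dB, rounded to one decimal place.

Propagate each source to the receiver with L = L_ref − 20·log₁₀(r/r_ref), then add intensities.
refrigeration condenser: 87.8 − 20·log₁₀(6.6/3.0) = 87.8 − 6.85 = 80.95 dB.
vacuum pump: 84.4 − 20·log₁₀(33.0/3.0) = 84.4 − 20.83 = 63.57 dB.
diesel generator: 99.5 − 20·log₁₀(19.7/3.0) = 99.5 − 16.35 = 83.15 dB.
air handling unit: 76.1 − 20·log₁₀(24.7/3.0) = 76.1 − 18.31 = 57.79 dB.
Σ 10^(L/10) = 3.341e+08 → L_total = 10·log₁₀(3.341e+08) = 85.24 dB.

85.2 dB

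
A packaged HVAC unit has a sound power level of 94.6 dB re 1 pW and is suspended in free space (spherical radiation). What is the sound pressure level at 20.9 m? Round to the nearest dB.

L_p = L_w − 10·log₁₀(4π·r²) with r = 20.9 m.
4π·r² = 5489 m², 10·log₁₀ of that is 37.395 dB.
L_p = 94.6 − 37.395 = 57.20 dB.

57 dB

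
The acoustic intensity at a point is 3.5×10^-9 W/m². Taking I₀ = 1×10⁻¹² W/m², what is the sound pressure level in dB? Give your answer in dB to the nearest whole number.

35 dB

Dividing by I₀ shifts the exponent by 12: I/I₀ = 3.5×10^3.
L = 10·(0.5441 + 3) = 35.44 dB.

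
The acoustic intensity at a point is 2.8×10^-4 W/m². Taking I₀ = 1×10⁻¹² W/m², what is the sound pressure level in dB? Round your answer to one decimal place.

84.5 dB

Dividing by I₀ shifts the exponent by 12: I/I₀ = 2.8×10^8.
L = 10·(0.4472 + 8) = 84.47 dB.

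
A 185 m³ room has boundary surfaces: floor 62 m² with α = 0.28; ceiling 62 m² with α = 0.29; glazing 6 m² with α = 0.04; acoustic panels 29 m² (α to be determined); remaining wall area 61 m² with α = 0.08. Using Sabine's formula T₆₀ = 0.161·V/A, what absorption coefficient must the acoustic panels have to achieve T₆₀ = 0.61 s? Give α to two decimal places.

A = 0.161·V/T₆₀ = 0.161·185/0.61 = 48.83 m² sabins.
Absorption from the other surfaces = 62·0.28 + 62·0.29 + 6·0.04 + 61·0.08 = 40.46 m², so the acoustic panels must supply 8.37 m² over 29 m².
α = 8.37/29 = 0.289.

0.29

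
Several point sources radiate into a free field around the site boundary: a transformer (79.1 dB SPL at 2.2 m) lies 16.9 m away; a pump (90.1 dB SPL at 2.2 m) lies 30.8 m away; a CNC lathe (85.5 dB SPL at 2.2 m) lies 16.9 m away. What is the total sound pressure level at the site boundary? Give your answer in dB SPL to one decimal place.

Propagate each source to the receiver with L = L_ref − 20·log₁₀(r/r_ref), then add intensities.
transformer: 79.1 − 20·log₁₀(16.9/2.2) = 79.1 − 17.71 = 61.39 dB SPL.
pump: 90.1 − 20·log₁₀(30.8/2.2) = 90.1 − 22.92 = 67.18 dB SPL.
CNC lathe: 85.5 − 20·log₁₀(16.9/2.2) = 85.5 − 17.71 = 67.79 dB SPL.
Σ 10^(L/10) = 1.261e+07 → L_total = 10·log₁₀(1.261e+07) = 71.01 dB SPL.

71.0 dB SPL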